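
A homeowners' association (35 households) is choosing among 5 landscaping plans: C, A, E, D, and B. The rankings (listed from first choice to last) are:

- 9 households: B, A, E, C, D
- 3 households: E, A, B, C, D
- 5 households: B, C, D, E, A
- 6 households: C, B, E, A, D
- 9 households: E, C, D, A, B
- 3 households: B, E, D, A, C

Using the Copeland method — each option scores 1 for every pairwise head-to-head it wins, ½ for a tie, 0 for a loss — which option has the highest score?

C: beats A and D; loses to E and B → score 2.
A: beats D; loses to C, E, and B → score 1.
E: beats C, A, and D; loses to B → score 3.
D: loses to C, A, E, and B → score 0.
B: beats C, A, E, and D → score 4.
B has the best pairwise record.

B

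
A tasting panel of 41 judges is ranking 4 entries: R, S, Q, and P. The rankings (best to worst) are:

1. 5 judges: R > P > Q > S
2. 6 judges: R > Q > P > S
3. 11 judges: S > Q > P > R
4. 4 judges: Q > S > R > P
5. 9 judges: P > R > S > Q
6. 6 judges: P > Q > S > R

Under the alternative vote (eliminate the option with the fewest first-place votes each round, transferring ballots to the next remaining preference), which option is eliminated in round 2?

R

Round 1: R 11, S 11, Q 4, P 15. Eliminate Q.
Round 2: R 11, S 15, P 15. Eliminate R.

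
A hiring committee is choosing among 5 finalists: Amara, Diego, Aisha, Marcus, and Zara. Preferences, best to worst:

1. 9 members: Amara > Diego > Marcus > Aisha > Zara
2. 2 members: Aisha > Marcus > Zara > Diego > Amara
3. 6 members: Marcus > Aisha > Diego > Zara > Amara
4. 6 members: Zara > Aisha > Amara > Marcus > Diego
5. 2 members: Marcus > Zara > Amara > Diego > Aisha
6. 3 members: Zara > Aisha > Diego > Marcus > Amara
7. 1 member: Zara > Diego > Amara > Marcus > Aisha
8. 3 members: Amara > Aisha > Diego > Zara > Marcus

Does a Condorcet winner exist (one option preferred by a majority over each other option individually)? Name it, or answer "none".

Checking pairwise contests:
Aisha beats Amara 17–15.
Amara beats Diego 20–12.
Marcus beats Aisha 18–14.
Amara beats Marcus 19–13.
Diego beats Zara 18–14.
Every option loses at least one head-to-head, so there is no Condorcet winner.

none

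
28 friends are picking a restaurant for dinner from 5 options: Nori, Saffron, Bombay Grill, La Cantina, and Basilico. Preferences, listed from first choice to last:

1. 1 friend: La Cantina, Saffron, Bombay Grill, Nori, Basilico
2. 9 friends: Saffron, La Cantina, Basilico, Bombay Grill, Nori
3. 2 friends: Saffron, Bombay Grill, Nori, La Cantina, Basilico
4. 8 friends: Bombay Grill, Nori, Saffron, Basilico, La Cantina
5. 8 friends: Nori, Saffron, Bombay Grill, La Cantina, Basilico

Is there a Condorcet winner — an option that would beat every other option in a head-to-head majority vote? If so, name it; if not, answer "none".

Checking pairwise contests:
Bombay Grill beats Nori 20–8.
Nori beats Saffron 16–12.
Saffron beats Bombay Grill 20–8.
Nori beats La Cantina 18–10.
Nori beats Basilico 19–9.
Every option loses at least one head-to-head, so there is no Condorcet winner.

none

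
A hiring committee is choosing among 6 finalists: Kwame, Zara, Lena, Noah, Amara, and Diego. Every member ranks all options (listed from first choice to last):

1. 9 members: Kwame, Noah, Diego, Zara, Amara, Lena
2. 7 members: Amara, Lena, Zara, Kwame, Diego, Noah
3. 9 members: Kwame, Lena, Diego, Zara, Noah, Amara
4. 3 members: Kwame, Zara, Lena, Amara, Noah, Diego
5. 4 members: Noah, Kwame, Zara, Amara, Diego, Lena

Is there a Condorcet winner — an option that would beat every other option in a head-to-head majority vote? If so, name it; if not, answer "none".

Kwame

Kwame vs Zara: 25–7 for Kwame.
Kwame vs Lena: 25–7 for Kwame.
Kwame vs Noah: 28–4 for Kwame.
Kwame vs Amara: 25–7 for Kwame.
Kwame vs Diego: 32–0 for Kwame.
Kwame beats every other option head-to-head.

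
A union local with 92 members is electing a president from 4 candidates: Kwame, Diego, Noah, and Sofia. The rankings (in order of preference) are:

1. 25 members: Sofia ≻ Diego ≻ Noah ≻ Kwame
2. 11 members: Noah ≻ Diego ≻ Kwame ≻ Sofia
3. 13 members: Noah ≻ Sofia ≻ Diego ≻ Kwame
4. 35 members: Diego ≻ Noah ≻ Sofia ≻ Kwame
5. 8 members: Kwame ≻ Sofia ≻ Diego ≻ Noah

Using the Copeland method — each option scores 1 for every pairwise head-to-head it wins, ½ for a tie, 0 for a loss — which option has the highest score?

Diego

Kwame: loses to Diego, Noah, and Sofia → score 0.
Diego: beats Kwame and Noah; ties Sofia → score 2.5.
Noah: beats Kwame and Sofia; loses to Diego → score 2.
Sofia: beats Kwame; ties Diego; loses to Noah → score 1.5.
Diego has the best pairwise record.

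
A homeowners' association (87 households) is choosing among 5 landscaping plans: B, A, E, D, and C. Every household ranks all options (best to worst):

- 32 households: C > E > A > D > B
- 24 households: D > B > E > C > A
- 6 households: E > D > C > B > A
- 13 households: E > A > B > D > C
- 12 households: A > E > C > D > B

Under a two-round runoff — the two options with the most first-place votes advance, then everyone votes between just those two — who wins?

Round 1 first-place votes: B 0, A 12, E 19, D 24, C 32.
C and D advance.
Runoff: C is preferred to D by 44 voters; D by 43.
C wins the runoff.

C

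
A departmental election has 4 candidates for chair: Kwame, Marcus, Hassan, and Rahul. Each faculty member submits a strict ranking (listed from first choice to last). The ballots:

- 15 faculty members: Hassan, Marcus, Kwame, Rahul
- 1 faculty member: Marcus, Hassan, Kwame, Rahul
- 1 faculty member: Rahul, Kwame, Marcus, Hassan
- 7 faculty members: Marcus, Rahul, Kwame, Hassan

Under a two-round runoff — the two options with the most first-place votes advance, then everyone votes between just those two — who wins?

Hassan

Round 1 first-place votes: Kwame 0, Marcus 8, Hassan 15, Rahul 1.
Hassan and Marcus advance.
Runoff: Hassan is preferred to Marcus by 15 voters; Marcus by 9.
Hassan wins the runoff.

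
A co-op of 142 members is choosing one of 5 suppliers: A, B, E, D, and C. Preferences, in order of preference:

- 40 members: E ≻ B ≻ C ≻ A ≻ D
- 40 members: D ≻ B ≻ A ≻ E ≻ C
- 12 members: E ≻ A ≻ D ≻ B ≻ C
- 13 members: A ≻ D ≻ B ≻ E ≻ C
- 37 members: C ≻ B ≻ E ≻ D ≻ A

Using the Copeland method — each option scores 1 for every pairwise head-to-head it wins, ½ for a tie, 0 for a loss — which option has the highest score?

B

A: loses to B, E, D, and C → score 0.
B: beats A, E, D, and C → score 4.
E: beats A, D, and C; loses to B → score 3.
D: beats A; loses to B, E, and C → score 1.
C: beats A and D; loses to B and E → score 2.
B has the best pairwise record.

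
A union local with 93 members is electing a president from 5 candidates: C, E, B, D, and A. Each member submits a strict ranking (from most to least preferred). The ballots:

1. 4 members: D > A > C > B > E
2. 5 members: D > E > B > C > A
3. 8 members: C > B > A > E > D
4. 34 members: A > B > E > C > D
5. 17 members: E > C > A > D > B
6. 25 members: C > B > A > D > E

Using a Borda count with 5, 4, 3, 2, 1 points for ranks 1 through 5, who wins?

C: 4·3 + 5·2 + 8·5 + 34·2 + 17·4 + 25·5 = 323
E: 4·1 + 5·4 + 8·2 + 34·3 + 17·5 + 25·1 = 252
B: 4·2 + 5·3 + 8·4 + 34·4 + 17·1 + 25·4 = 308
D: 4·5 + 5·5 + 8·1 + 34·1 + 17·2 + 25·2 = 171
A: 4·4 + 5·1 + 8·3 + 34·5 + 17·3 + 25·3 = 341
A has the highest Borda score (341).

A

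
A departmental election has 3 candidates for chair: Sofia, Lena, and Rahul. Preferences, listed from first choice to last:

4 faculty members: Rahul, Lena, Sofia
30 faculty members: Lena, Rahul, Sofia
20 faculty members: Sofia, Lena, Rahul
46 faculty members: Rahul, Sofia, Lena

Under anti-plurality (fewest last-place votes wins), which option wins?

Last-place votes: Sofia 34, Lena 46, Rahul 20.
Rahul is ranked last by the fewest voters, so Rahul wins.

Rahul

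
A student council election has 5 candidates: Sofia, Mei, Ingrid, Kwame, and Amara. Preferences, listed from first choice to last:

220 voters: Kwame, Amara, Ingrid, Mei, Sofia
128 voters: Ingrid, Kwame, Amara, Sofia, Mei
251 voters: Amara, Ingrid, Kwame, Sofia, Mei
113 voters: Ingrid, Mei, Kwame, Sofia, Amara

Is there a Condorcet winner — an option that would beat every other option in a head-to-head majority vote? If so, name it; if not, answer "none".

none

Checking pairwise contests:
Ingrid beats Sofia 712–0.
Sofia beats Mei 379–333.
Amara beats Ingrid 471–241.
Ingrid beats Kwame 492–220.
Kwame beats Amara 461–251.
Every option loses at least one head-to-head, so there is no Condorcet winner.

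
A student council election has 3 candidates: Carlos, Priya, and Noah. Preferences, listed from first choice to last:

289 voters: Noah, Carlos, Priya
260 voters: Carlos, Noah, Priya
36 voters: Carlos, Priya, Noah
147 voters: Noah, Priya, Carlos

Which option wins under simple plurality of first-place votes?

First-place votes: Carlos 296, Priya 0, Noah 436.
Noah has the most first-place votes.

Noah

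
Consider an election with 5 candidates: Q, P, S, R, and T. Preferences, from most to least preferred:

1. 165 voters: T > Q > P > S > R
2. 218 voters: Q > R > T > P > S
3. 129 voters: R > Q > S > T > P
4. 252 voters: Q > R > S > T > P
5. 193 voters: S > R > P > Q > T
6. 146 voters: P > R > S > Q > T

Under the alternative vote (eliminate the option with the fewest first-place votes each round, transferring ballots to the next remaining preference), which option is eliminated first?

R

Round 1: Q 470, P 146, S 193, R 129, T 165. Eliminate R.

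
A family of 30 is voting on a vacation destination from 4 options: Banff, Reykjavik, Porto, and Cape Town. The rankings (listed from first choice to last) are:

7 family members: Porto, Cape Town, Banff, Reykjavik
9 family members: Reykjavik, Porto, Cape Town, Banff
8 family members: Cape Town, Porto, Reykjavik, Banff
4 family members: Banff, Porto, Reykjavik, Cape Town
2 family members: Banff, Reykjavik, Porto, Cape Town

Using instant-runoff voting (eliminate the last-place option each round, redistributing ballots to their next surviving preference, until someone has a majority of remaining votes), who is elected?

Round 1: Banff 6, Reykjavik 9, Porto 7, Cape Town 8. Eliminate Banff.
Round 2: Reykjavik 11, Porto 11, Cape Town 8. Eliminate Cape Town.
Round 3: Reykjavik 11, Porto 19. Porto has a majority.

Porto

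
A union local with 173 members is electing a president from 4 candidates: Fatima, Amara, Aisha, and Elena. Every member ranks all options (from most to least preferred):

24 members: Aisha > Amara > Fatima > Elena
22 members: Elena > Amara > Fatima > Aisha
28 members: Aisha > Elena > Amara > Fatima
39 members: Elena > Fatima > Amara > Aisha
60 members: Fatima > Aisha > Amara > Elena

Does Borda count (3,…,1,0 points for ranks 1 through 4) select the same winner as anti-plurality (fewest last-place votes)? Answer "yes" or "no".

no

Borda — scores: Fatima 304, Amara 219, Aisha 276, Elena 239. Winner: Fatima.
Anti-plurality — last-place votes: Fatima 28, Amara 0, Aisha 61, Elena 84. Winner: Amara.
The two methods disagree.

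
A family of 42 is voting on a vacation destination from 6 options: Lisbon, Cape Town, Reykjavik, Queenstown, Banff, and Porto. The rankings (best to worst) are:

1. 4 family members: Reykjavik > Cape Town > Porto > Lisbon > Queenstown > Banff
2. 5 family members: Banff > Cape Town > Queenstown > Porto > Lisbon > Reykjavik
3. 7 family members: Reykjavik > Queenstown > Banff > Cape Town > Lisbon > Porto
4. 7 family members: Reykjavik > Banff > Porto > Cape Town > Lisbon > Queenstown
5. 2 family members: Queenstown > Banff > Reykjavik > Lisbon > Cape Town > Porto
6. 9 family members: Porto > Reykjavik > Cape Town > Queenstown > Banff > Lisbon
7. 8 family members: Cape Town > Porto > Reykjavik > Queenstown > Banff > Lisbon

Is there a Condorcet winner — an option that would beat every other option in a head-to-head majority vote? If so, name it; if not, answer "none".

Checking pairwise contests:
Cape Town beats Lisbon 40–2.
Reykjavik beats Cape Town 29–13.
Porto beats Reykjavik 22–20.
Cape Town beats Queenstown 33–9.
Reykjavik beats Banff 35–7.
Cape Town beats Porto 26–16.
Every option loses at least one head-to-head, so there is no Condorcet winner.

none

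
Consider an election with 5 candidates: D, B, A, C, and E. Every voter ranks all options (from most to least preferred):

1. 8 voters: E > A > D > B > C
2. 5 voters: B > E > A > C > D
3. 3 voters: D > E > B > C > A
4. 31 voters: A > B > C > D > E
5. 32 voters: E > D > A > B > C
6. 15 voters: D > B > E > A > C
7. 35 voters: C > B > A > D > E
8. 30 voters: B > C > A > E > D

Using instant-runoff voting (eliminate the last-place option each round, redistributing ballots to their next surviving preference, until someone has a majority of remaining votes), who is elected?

B

Round 1: D 18, B 35, A 31, C 35, E 40. Eliminate D.
Round 2: B 50, A 31, C 35, E 43. Eliminate A.
Round 3: B 81, C 35, E 43. B has a majority.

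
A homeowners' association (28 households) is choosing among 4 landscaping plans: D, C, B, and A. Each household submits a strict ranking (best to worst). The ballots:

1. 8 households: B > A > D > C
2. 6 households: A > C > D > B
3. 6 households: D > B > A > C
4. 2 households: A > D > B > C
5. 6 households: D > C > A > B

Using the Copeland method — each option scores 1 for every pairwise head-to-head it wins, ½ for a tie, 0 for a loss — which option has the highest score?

D: beats C and B; loses to A → score 2.
C: loses to D, B, and A → score 0.
B: beats C; ties A; loses to D → score 1.5.
A: beats D and C; ties B → score 2.5.
A has the best pairwise record.

A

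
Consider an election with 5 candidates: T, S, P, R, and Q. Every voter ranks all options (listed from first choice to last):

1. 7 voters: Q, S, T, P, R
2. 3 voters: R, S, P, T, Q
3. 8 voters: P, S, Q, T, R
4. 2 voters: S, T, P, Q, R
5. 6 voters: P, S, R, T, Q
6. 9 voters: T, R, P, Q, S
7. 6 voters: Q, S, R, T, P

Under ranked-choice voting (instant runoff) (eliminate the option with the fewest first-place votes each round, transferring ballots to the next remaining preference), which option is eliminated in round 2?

R

Round 1: T 9, S 2, P 14, R 3, Q 13. Eliminate S.
Round 2: T 11, P 14, R 3, Q 13. Eliminate R.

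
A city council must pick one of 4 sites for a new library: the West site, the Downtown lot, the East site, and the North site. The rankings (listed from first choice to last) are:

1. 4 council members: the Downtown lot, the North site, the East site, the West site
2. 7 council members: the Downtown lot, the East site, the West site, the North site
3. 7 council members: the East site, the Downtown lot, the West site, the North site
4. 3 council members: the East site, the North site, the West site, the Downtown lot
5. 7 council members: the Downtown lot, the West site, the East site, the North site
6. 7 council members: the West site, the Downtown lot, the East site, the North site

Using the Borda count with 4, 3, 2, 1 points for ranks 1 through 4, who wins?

the Downtown lot

the West site: 4·1 + 7·2 + 7·2 + 3·2 + 7·3 + 7·4 = 87
the Downtown lot: 4·4 + 7·4 + 7·3 + 3·1 + 7·4 + 7·3 = 117
the East site: 4·2 + 7·3 + 7·4 + 3·4 + 7·2 + 7·2 = 97
the North site: 4·3 + 7·1 + 7·1 + 3·3 + 7·1 + 7·1 = 49
the Downtown lot has the highest Borda score (117).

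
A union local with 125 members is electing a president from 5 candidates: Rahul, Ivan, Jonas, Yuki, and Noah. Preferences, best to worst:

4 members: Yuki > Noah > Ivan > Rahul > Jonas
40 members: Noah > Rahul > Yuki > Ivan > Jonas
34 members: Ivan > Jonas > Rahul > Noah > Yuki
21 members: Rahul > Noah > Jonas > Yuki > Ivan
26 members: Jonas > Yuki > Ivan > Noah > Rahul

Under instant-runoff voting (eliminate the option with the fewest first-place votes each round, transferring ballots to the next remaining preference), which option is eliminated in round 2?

Round 1: Rahul 21, Ivan 34, Jonas 26, Yuki 4, Noah 40. Eliminate Yuki.
Round 2: Rahul 21, Ivan 34, Jonas 26, Noah 44. Eliminate Rahul.

Rahul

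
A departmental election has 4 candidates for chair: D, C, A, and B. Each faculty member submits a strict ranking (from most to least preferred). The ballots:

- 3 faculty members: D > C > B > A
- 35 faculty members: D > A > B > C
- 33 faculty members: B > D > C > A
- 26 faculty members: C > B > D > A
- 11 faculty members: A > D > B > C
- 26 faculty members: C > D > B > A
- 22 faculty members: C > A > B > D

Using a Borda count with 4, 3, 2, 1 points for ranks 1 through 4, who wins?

D

D: 3·4 + 35·4 + 33·3 + 26·2 + 11·3 + 26·3 + 22·1 = 436
C: 3·3 + 35·1 + 33·2 + 26·4 + 11·1 + 26·4 + 22·4 = 417
A: 3·1 + 35·3 + 33·1 + 26·1 + 11·4 + 26·1 + 22·3 = 303
B: 3·2 + 35·2 + 33·4 + 26·3 + 11·2 + 26·2 + 22·2 = 404
D has the highest Borda score (436).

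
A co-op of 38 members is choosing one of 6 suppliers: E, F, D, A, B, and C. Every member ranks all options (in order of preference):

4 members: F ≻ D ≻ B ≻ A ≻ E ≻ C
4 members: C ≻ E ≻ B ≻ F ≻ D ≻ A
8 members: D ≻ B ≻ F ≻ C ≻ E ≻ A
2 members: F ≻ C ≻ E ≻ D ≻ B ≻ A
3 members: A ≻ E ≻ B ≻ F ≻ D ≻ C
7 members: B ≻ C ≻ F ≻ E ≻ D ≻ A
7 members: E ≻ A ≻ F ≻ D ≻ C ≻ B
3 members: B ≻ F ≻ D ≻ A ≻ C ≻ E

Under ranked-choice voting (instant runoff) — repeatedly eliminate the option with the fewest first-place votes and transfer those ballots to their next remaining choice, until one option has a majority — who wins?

Round 1: E 7, F 6, D 8, A 3, B 10, C 4. Eliminate A.
Round 2: E 10, F 6, D 8, B 10, C 4. Eliminate C.
Round 3: E 14, F 6, D 8, B 10. Eliminate F.
Round 4: E 16, D 12, B 10. Eliminate B.
Round 5: E 23, D 15. E has a majority.

E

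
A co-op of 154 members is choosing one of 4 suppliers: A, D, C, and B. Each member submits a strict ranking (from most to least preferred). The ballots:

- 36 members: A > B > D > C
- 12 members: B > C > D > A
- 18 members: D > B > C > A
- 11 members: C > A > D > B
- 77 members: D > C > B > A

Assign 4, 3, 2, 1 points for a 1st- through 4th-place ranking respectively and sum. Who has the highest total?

D

A: 36·4 + 12·1 + 18·1 + 11·3 + 77·1 = 284
D: 36·2 + 12·2 + 18·4 + 11·2 + 77·4 = 498
C: 36·1 + 12·3 + 18·2 + 11·4 + 77·3 = 383
B: 36·3 + 12·4 + 18·3 + 11·1 + 77·2 = 375
D has the highest Borda score (498).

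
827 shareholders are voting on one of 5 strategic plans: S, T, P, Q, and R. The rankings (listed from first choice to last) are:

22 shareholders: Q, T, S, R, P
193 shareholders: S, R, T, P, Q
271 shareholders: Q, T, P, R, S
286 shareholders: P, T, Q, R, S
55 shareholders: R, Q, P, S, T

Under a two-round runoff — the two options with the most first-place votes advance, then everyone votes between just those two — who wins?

Round 1 first-place votes: S 193, T 0, P 286, Q 293, R 55.
Q and P advance.
Runoff: Q is preferred to P by 348 voters; P by 479.
P wins the runoff.

P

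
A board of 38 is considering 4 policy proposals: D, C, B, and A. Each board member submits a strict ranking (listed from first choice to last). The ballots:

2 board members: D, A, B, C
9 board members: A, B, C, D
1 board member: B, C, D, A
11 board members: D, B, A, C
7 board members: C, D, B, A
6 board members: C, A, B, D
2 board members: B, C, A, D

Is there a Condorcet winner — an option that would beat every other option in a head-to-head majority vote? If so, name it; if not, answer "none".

none

Checking pairwise contests:
C beats D 25–13.
B beats C 25–13.
D beats B 20–18.
D beats A 21–17.
Every option loses at least one head-to-head, so there is no Condorcet winner.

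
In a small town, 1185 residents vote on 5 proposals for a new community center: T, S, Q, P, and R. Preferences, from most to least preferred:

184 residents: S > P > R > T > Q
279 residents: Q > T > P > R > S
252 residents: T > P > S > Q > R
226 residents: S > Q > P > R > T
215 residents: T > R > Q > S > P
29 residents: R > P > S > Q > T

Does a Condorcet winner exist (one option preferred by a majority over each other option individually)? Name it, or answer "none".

T vs S: 746–439 for T.
T vs Q: 651–534 for T.
T vs P: 746–439 for T.
T vs R: 746–439 for T.
T beats every other option head-to-head.

T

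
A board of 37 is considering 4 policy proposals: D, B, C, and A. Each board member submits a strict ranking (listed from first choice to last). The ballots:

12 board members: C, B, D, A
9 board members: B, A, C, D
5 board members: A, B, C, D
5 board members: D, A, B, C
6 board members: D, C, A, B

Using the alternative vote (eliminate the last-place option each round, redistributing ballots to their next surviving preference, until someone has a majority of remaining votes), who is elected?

B

Round 1: D 11, B 9, C 12, A 5. Eliminate A.
Round 2: D 11, B 14, C 12. Eliminate D.
Round 3: B 19, C 18. B has a majority.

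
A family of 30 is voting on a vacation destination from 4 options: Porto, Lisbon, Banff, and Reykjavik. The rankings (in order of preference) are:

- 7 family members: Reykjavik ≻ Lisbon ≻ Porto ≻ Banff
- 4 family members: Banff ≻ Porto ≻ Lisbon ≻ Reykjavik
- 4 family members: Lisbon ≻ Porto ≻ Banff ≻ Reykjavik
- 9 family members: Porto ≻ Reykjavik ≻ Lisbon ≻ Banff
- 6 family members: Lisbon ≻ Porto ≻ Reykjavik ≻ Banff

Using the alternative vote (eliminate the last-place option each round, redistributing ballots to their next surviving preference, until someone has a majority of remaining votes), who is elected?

Round 1: Porto 9, Lisbon 10, Banff 4, Reykjavik 7. Eliminate Banff.
Round 2: Porto 13, Lisbon 10, Reykjavik 7. Eliminate Reykjavik.
Round 3: Porto 13, Lisbon 17. Lisbon has a majority.

Lisbon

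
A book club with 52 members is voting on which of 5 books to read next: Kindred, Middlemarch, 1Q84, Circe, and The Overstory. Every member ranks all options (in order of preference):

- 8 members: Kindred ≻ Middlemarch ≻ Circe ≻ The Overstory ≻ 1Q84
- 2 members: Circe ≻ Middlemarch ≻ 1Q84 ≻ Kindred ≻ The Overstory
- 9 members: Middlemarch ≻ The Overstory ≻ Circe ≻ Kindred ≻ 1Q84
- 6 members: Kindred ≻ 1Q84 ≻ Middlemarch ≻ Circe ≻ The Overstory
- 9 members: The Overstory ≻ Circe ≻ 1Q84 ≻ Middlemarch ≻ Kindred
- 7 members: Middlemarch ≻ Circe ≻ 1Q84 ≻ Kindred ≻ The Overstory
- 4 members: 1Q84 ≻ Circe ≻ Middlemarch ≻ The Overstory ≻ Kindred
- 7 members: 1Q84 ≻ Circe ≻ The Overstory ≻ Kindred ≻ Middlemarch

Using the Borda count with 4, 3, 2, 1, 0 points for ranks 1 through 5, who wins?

Circe

Kindred: 8·4 + 2·1 + 9·1 + 6·4 + 9·0 + 7·1 + 4·0 + 7·1 = 81
Middlemarch: 8·3 + 2·3 + 9·4 + 6·2 + 9·1 + 7·4 + 4·2 + 7·0 = 123
1Q84: 8·0 + 2·2 + 9·0 + 6·3 + 9·2 + 7·2 + 4·4 + 7·4 = 98
Circe: 8·2 + 2·4 + 9·2 + 6·1 + 9·3 + 7·3 + 4·3 + 7·3 = 129
The Overstory: 8·1 + 2·0 + 9·3 + 6·0 + 9·4 + 7·0 + 4·1 + 7·2 = 89
Circe has the highest Borda score (129).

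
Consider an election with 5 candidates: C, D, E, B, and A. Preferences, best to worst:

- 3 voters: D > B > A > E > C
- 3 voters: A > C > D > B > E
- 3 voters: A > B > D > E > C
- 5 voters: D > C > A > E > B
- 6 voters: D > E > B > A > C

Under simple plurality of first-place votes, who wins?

First-place votes: C 0, D 14, E 0, B 0, A 6.
D has the most first-place votes.

D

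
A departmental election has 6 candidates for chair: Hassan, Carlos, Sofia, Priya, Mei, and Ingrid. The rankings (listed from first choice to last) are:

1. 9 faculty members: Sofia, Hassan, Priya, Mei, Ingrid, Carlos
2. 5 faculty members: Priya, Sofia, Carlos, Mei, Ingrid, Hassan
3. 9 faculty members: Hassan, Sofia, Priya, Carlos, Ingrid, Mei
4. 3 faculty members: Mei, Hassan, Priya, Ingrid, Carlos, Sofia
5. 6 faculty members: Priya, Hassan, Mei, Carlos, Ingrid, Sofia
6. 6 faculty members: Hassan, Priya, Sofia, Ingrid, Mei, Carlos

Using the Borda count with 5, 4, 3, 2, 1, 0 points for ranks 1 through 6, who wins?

Hassan

Hassan: 9·4 + 5·0 + 9·5 + 3·4 + 6·4 + 6·5 = 147
Carlos: 9·0 + 5·3 + 9·2 + 3·1 + 6·2 + 6·0 = 48
Sofia: 9·5 + 5·4 + 9·4 + 3·0 + 6·0 + 6·3 = 119
Priya: 9·3 + 5·5 + 9·3 + 3·3 + 6·5 + 6·4 = 142
Mei: 9·2 + 5·2 + 9·0 + 3·5 + 6·3 + 6·1 = 67
Ingrid: 9·1 + 5·1 + 9·1 + 3·2 + 6·1 + 6·2 = 47
Hassan has the highest Borda score (147).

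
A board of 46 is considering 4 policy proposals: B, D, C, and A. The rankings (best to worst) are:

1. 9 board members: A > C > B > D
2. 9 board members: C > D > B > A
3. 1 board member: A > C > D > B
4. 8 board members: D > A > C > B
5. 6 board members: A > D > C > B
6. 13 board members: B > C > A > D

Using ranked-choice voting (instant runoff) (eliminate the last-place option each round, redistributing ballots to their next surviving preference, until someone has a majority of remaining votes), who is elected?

A

Round 1: B 13, D 8, C 9, A 16. Eliminate D.
Round 2: B 13, C 9, A 24. A has a majority.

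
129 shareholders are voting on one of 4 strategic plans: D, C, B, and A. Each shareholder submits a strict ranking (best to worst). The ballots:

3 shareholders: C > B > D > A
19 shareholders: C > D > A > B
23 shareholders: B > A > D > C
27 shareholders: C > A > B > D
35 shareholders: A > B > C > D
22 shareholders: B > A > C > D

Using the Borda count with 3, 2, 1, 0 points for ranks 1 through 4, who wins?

A

D: 3·1 + 19·2 + 23·1 + 27·0 + 35·0 + 22·0 = 64
C: 3·3 + 19·3 + 23·0 + 27·3 + 35·1 + 22·1 = 204
B: 3·2 + 19·0 + 23·3 + 27·1 + 35·2 + 22·3 = 238
A: 3·0 + 19·1 + 23·2 + 27·2 + 35·3 + 22·2 = 268
A has the highest Borda score (268).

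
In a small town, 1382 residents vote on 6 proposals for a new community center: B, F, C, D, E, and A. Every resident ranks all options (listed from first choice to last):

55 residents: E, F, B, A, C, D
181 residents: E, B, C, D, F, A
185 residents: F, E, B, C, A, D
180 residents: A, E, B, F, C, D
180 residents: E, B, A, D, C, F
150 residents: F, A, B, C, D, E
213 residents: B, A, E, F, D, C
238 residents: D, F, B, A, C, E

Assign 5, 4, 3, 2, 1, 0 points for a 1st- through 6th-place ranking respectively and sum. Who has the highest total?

B

B: 55·3 + 181·4 + 185·3 + 180·3 + 180·4 + 150·3 + 213·5 + 238·3 = 4933
F: 55·4 + 181·1 + 185·5 + 180·2 + 180·0 + 150·5 + 213·2 + 238·4 = 3814
C: 55·1 + 181·3 + 185·2 + 180·1 + 180·1 + 150·2 + 213·0 + 238·1 = 1866
D: 55·0 + 181·2 + 185·0 + 180·0 + 180·2 + 150·1 + 213·1 + 238·5 = 2275
E: 55·5 + 181·5 + 185·4 + 180·4 + 180·5 + 150·0 + 213·3 + 238·0 = 4179
A: 55·2 + 181·0 + 185·1 + 180·5 + 180·3 + 150·4 + 213·4 + 238·2 = 3663
B has the highest Borda score (4933).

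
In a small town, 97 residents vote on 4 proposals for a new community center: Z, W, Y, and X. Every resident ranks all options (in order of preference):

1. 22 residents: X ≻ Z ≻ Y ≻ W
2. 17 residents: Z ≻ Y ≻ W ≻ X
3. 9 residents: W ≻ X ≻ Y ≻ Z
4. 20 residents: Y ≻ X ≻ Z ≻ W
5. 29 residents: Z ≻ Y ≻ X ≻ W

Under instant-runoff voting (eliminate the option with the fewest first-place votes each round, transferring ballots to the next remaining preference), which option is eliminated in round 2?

Y

Round 1: Z 46, W 9, Y 20, X 22. Eliminate W.
Round 2: Z 46, Y 20, X 31. Eliminate Y.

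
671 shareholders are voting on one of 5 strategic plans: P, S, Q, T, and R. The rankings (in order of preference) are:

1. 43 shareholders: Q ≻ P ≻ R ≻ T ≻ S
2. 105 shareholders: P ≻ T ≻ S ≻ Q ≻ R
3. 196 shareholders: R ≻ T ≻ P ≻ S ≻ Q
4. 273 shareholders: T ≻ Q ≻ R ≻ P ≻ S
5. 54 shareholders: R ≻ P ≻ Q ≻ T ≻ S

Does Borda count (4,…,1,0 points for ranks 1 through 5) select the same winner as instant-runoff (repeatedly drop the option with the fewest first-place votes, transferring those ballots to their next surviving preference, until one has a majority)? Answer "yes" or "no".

yes

Borda — scores: P 1376, S 406, Q 1204, T 2092, R 1632. Winner: T.
Instant-runoff — R1 P 105, S 0, Q 43, T 273, R 250 (S out); R2 P 105, Q 43, T 273, R 250 (Q out); R3 P 148, T 273, R 250 (P out); R4 T 378, R 293 (T winner). Winner: T.
The two methods agree.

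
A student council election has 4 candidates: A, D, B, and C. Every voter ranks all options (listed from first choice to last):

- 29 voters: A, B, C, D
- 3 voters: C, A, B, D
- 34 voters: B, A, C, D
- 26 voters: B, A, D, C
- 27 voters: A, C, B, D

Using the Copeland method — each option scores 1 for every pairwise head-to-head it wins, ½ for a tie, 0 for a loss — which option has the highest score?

B

A: beats D and C; loses to B → score 2.
D: loses to A, B, and C → score 0.
B: beats A, D, and C → score 3.
C: beats D; loses to A and B → score 1.
B has the best pairwise record.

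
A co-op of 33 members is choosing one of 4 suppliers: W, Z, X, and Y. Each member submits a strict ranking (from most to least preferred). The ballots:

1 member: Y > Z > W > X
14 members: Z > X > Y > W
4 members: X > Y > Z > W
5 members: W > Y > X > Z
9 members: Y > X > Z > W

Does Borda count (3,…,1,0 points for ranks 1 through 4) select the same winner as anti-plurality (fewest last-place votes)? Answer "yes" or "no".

no

Borda — scores: W 16, Z 57, X 63, Y 62. Winner: X.
Anti-plurality — last-place votes: W 27, Z 5, X 1, Y 0. Winner: Y.
The two methods disagree.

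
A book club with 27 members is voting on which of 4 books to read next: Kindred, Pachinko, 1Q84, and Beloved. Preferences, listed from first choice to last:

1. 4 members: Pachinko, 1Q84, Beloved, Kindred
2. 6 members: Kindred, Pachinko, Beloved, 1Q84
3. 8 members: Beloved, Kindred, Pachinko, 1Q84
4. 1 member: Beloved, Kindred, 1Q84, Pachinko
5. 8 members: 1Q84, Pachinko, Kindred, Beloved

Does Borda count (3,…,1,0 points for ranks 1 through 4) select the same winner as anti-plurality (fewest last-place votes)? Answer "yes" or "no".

yes

Borda — scores: Kindred 44, Pachinko 48, 1Q84 33, Beloved 37. Winner: Pachinko.
Anti-plurality — last-place votes: Kindred 4, Pachinko 1, 1Q84 14, Beloved 8. Winner: Pachinko.
The two methods agree.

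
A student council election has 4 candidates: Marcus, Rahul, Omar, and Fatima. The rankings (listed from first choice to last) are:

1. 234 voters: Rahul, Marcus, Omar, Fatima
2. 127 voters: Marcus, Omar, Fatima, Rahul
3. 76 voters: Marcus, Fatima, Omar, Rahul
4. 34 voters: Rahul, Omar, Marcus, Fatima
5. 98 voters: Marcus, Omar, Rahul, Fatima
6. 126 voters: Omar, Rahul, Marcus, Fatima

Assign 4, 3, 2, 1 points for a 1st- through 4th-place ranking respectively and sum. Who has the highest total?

Marcus: 234·3 + 127·4 + 76·4 + 34·2 + 98·4 + 126·2 = 2226
Rahul: 234·4 + 127·1 + 76·1 + 34·4 + 98·2 + 126·3 = 1849
Omar: 234·2 + 127·3 + 76·2 + 34·3 + 98·3 + 126·4 = 1901
Fatima: 234·1 + 127·2 + 76·3 + 34·1 + 98·1 + 126·1 = 974
Marcus has the highest Borda score (2226).

Marcus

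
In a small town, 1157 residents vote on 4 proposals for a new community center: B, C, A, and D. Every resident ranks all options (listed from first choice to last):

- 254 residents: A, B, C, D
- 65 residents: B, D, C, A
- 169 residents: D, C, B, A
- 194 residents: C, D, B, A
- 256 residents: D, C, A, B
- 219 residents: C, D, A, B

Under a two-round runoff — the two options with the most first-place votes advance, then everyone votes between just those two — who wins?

C

Round 1 first-place votes: B 65, C 413, A 254, D 425.
D and C advance.
Runoff: D is preferred to C by 490 voters; C by 667.
C wins the runoff.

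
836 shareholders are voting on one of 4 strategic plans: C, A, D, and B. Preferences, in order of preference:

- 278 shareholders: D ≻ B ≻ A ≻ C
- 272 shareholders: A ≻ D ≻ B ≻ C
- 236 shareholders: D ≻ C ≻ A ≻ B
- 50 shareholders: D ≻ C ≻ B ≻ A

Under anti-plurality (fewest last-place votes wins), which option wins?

Last-place votes: C 550, A 50, D 0, B 236.
D is ranked last by the fewest voters, so D wins.

D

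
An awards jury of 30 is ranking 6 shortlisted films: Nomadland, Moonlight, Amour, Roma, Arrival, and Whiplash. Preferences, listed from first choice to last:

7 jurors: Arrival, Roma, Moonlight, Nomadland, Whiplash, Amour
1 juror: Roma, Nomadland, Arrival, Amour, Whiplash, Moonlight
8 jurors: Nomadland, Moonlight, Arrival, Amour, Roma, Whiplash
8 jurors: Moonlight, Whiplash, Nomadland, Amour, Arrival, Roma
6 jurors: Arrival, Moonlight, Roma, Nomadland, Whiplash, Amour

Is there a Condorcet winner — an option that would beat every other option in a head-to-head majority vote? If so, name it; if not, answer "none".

Moonlight

Moonlight vs Nomadland: 21–9 for Moonlight.
Moonlight vs Amour: 29–1 for Moonlight.
Moonlight vs Roma: 22–8 for Moonlight.
Moonlight vs Arrival: 16–14 for Moonlight.
Moonlight vs Whiplash: 29–1 for Moonlight.
Moonlight beats every other option head-to-head.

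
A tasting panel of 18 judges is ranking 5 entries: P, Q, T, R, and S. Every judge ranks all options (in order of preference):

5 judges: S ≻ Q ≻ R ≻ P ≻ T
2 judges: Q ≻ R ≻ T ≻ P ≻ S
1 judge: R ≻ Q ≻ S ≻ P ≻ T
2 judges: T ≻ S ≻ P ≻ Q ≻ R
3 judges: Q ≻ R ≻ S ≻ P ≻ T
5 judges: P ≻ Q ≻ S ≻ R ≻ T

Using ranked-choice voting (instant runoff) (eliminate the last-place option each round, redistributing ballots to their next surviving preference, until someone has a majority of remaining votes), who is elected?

Q

Round 1: P 5, Q 5, T 2, R 1, S 5. Eliminate R.
Round 2: P 5, Q 6, T 2, S 5. Eliminate T.
Round 3: P 5, Q 6, S 7. Eliminate P.
Round 4: Q 11, S 7. Q has a majority.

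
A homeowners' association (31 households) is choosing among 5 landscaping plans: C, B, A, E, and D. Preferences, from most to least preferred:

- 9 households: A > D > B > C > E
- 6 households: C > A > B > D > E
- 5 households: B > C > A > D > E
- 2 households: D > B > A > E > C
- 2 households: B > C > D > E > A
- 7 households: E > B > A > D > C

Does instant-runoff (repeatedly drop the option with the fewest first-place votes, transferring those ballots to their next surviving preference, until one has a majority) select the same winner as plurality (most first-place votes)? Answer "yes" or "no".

no

Instant-runoff — R1 C 6, B 7, A 9, E 7, D 2 (D out); R2 C 6, B 9, A 9, E 7 (C out); R3 B 9, A 15, E 7 (E out); R4 B 16, A 15 (B winner). Winner: B.
Plurality — first-place votes: C 6, B 7, A 9, E 7, D 2. Winner: A.
The two methods disagree.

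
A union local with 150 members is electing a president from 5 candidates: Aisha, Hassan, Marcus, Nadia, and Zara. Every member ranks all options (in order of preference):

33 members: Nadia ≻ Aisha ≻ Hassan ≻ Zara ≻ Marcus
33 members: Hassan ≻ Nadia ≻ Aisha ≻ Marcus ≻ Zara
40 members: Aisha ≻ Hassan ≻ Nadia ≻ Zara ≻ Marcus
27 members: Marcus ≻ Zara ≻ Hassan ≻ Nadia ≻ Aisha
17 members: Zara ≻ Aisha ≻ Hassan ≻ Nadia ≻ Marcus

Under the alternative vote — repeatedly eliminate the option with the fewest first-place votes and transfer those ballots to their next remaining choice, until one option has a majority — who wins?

Aisha

Round 1: Aisha 40, Hassan 33, Marcus 27, Nadia 33, Zara 17. Eliminate Zara.
Round 2: Aisha 57, Hassan 33, Marcus 27, Nadia 33. Eliminate Marcus.
Round 3: Aisha 57, Hassan 60, Nadia 33. Eliminate Nadia.
Round 4: Aisha 90, Hassan 60. Aisha has a majority.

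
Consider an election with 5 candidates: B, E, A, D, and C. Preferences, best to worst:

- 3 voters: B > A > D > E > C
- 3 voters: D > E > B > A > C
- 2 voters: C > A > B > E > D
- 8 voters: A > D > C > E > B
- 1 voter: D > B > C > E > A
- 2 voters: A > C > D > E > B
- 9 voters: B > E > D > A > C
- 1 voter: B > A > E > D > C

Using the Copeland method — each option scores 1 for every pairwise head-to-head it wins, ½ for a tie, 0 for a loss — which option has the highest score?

B

B: beats E, A, D, and C → score 4.
E: beats C; loses to B, A, and D → score 1.
A: beats E, D, and C; loses to B → score 3.
D: beats E and C; loses to B and A → score 2.
C: loses to B, E, A, and D → score 0.
B has the best pairwise record.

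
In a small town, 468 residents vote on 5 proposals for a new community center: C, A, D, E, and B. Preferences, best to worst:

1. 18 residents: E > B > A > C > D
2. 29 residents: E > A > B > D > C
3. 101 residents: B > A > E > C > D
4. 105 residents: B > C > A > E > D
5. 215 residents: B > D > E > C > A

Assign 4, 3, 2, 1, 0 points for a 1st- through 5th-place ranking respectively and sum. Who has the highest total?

B

C: 18·1 + 29·0 + 101·1 + 105·3 + 215·1 = 649
A: 18·2 + 29·3 + 101·3 + 105·2 + 215·0 = 636
D: 18·0 + 29·1 + 101·0 + 105·0 + 215·3 = 674
E: 18·4 + 29·4 + 101·2 + 105·1 + 215·2 = 925
B: 18·3 + 29·2 + 101·4 + 105·4 + 215·4 = 1796
B has the highest Borda score (1796).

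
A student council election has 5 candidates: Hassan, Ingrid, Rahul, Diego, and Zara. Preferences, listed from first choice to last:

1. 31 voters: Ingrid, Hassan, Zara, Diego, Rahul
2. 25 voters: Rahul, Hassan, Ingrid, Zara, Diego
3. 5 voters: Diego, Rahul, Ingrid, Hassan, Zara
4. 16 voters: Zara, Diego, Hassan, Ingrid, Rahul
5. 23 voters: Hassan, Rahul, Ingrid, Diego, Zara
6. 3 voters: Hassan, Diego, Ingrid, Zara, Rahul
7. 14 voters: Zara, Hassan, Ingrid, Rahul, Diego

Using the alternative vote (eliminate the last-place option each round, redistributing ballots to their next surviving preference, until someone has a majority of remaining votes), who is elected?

Ingrid

Round 1: Hassan 26, Ingrid 31, Rahul 25, Diego 5, Zara 30. Eliminate Diego.
Round 2: Hassan 26, Ingrid 31, Rahul 30, Zara 30. Eliminate Hassan.
Round 3: Ingrid 34, Rahul 53, Zara 30. Eliminate Zara.
Round 4: Ingrid 64, Rahul 53. Ingrid has a majority.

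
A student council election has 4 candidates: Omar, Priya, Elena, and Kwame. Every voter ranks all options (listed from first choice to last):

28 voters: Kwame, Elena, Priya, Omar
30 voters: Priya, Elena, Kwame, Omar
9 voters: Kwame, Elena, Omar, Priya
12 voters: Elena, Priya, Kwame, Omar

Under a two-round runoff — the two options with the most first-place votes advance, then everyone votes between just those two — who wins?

Priya

Round 1 first-place votes: Omar 0, Priya 30, Elena 12, Kwame 37.
Kwame and Priya advance.
Runoff: Kwame is preferred to Priya by 37 voters; Priya by 42.
Priya wins the runoff.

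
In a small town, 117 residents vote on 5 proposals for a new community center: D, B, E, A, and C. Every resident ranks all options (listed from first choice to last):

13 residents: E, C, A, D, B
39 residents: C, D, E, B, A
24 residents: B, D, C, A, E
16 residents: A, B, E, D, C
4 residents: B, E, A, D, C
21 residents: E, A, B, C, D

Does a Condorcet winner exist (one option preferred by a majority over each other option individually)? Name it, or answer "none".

none

Checking pairwise contests:
B beats D 65–52.
E beats B 73–44.
D beats E 63–54.
D beats A 63–54.
B beats C 65–52.
Every option loses at least one head-to-head, so there is no Condorcet winner.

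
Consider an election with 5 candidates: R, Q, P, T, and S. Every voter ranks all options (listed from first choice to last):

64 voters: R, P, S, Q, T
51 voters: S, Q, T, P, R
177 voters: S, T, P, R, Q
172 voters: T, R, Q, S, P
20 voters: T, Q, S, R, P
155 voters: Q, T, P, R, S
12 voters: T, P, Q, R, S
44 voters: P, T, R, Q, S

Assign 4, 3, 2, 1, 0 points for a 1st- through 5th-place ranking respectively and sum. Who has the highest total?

R: 64·4 + 51·0 + 177·1 + 172·3 + 20·1 + 155·1 + 12·1 + 44·2 = 1224
Q: 64·1 + 51·3 + 177·0 + 172·2 + 20·3 + 155·4 + 12·2 + 44·1 = 1309
P: 64·3 + 51·1 + 177·2 + 172·0 + 20·0 + 155·2 + 12·3 + 44·4 = 1119
T: 64·0 + 51·2 + 177·3 + 172·4 + 20·4 + 155·3 + 12·4 + 44·3 = 2046
S: 64·2 + 51·4 + 177·4 + 172·1 + 20·2 + 155·0 + 12·0 + 44·0 = 1252
T has the highest Borda score (2046).

T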